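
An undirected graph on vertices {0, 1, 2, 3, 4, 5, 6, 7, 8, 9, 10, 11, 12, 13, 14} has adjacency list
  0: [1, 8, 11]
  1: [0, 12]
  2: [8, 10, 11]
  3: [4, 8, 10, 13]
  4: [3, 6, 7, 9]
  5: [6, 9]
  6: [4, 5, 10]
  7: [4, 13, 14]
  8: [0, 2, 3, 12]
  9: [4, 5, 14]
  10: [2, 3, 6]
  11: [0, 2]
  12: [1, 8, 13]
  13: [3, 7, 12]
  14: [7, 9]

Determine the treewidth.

3

A width-3 tree decomposition is:
Bags: B1 = {0, 1, 11, 12}  B2 = {0, 8, 11, 12}  B3 = {2, 8, 11, 12}  B4 = {2, 8, 12, 13}  B5 = {2, 3, 8, 13}  B6 = {2, 3, 10, 13}  B7 = {3, 7, 10, 13}  B8 = {3, 4, 7, 10}  B9 = {4, 6, 7, 10}  B10 = {4, 6, 7, 14}  B11 = {4, 6, 9, 14}  B12 = {5, 6, 9, 14}
Tree: B1–B2, B2–B3, B3–B4, B4–B5, B5–B6, B6–B7, B7–B8, B8–B9, B9–B10, B10–B11, B11–B12
Every bag has size at most 4, so the width is 4 − 1 = 3 and tw(G) ≤ 3. For the lower bound: the 4 vertex sets {0,1,11}, {12}, {8}, {2,3,10,13} are disjoint, each induces a connected subgraph, and every pair is joined by at least one edge of G. Contracting each set to a single vertex therefore yields K_{4} as a minor, and since treewidth is minor-monotone, tw(G) ≥ tw(K_{4}) = 3. Hence tw(G) = 3 exactly.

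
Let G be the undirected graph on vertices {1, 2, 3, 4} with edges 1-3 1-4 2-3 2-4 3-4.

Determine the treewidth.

2

A width-2 tree decomposition is:
Bags: B1 = {1, 3, 4}  B2 = {2, 3, 4}
Tree: B1–B2
The largest bag has 3 vertices, giving width 2; this decomposition certifies tw(G) ≤ 2. For the lower bound, the 3 vertices {1, 3, 4} are pairwise adjacent, and any tree decomposition puts a clique entirely inside one bag — forcing width ≥ 2. The upper and lower bounds meet at 2, so that is the treewidth.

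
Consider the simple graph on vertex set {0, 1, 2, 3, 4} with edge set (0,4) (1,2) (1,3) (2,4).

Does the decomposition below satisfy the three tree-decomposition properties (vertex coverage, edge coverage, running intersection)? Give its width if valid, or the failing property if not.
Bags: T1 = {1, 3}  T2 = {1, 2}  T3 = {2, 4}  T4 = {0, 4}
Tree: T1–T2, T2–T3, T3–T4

Yes; width 1.

Vertex coverage: the bags together contain {0, 1, 2, 3, 4}, the full vertex set. Edge coverage: each edge of G has both endpoints in at least one bag. Running intersection: for every vertex, the bags containing it form a connected subtree. All three properties hold, so this is a valid tree decomposition of width max|bag| − 1 = 1, and hence tw(G) ≤ 1.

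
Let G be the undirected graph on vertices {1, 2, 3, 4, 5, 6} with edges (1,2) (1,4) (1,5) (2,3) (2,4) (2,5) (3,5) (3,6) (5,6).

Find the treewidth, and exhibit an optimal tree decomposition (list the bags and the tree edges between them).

Treewidth 2.
Bags: B1 = {1, 2, 4}  B2 = {1, 2, 5}  B3 = {2, 3, 5}  B4 = {3, 5, 6}
Tree: B1–B2, B2–B3, B3–B4

Each bag holds 3 vertices, so the decomposition has width 2, which upper-bounds the treewidth. Conversely, {1, 2, 4} is a clique of size 3, and the vertices of any clique must share a bag in every tree decomposition; so some bag has ≥ 3 vertices and tw(G) ≥ 2. Therefore the treewidth is 2.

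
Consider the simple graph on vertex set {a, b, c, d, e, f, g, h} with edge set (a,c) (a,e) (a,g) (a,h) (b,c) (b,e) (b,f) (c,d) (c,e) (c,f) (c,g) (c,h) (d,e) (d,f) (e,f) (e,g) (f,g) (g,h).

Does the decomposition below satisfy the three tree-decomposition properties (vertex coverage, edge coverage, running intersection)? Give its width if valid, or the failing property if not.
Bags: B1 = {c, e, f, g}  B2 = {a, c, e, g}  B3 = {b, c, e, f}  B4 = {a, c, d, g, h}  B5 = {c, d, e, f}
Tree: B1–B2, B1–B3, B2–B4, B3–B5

A tree decomposition must satisfy three properties: every vertex lies in some bag; for every edge, both endpoints lie together in some bag; and for every vertex, the bags containing it form a connected subtree. Here bags containing vertex d are not connected in the tree, so the decomposition is invalid.

No — bags containing vertex d are not connected in the tree.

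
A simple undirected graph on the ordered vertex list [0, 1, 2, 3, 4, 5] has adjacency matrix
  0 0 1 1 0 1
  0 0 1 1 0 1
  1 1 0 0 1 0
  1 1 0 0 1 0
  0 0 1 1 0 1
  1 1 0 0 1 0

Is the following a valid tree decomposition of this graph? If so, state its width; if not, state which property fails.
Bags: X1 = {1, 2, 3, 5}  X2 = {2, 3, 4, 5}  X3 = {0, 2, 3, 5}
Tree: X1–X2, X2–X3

Yes; width 3.

Vertex coverage: the bags together contain {0, 1, 2, 3, 4, 5}, the full vertex set. Edge coverage: each edge of G has both endpoints in at least one bag. Running intersection: for every vertex, the bags containing it form a connected subtree. All three properties hold, so this is a valid tree decomposition of width max|bag| − 1 = 3, and hence tw(G) ≤ 3.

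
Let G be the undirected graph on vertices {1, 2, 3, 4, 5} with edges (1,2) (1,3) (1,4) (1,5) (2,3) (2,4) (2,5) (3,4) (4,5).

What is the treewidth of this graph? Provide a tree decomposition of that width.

Treewidth 3.
Bags: B1 = {1, 2, 3, 4}  B2 = {1, 2, 4, 5}
Tree: B1–B2

The largest bag has 4 vertices, giving width 3; this decomposition certifies tw(G) ≤ 3. On the other hand G contains the 4-clique {1, 2, 3, 4}. A clique must lie in a single bag of any decomposition, so no decomposition can have width below 3. Hence tw(G) = 3 exactly.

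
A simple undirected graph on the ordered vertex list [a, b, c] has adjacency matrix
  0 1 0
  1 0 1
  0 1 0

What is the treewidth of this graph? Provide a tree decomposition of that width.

Treewidth 1.
Bags: B1 = {b, c}  B2 = {a, b}
Tree: B1–B2

The largest bag has 2 vertices, giving width 1; this decomposition certifies tw(G) ≤ 1. Any graph with an edge has treewidth ≥ 1, and G has the edge b–c. Combining the bounds, tw(G) = 1.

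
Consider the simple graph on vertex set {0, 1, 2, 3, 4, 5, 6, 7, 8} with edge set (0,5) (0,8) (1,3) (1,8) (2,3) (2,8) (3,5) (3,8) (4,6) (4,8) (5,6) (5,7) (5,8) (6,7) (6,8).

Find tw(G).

2

A width-2 tree decomposition is:
Bags: B1 = {0, 5, 8}  B2 = {5, 6, 8}  B3 = {3, 5, 8}  B4 = {5, 6, 7}  B5 = {1, 3, 8}  B6 = {2, 3, 8}  B7 = {4, 6, 8}
Tree: B1–B2, B1–B3, B2–B4, B3–B5, B3–B6, B2–B7
Each bag holds 3 vertices, so the decomposition has width 2, which upper-bounds the treewidth. On the other hand G contains the 3-clique {0, 5, 8}. A clique must lie in a single bag of any decomposition, so no decomposition can have width below 2. Combining the bounds, tw(G) = 2.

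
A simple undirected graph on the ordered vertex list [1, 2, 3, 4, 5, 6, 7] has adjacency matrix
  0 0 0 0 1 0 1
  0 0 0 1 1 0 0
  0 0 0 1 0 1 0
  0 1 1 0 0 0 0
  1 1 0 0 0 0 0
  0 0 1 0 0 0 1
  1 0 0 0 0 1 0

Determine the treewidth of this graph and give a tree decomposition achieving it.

The largest bag has 3 vertices, giving width 2; this decomposition certifies tw(G) ≤ 2. Since 3–6–7–1–5–2–4–3 is a cycle in G, G is not acyclic. Forests are exactly the graphs of treewidth ≤ 1, so tw(G) ≥ 2. Combining the bounds, tw(G) = 2.

Treewidth 2.
One optimal decomposition is:
Bags: B1 = {3, 6, 7}  B2 = {1, 3, 7}  B3 = {1, 3, 5}  B4 = {2, 3, 5}  B5 = {2, 3, 4}
Tree: B1–B2, B2–B3, B3–B4, B4–B5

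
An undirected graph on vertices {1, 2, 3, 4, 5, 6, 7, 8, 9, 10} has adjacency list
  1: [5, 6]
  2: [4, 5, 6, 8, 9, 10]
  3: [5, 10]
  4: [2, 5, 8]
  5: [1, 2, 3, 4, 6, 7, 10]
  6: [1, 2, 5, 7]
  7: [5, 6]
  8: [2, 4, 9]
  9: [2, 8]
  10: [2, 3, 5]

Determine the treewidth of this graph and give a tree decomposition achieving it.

Treewidth 2.
Bags: B1 = {2, 5, 6}  B2 = {2, 5, 10}  B3 = {3, 5, 10}  B4 = {2, 4, 5}  B5 = {2, 4, 8}  B6 = {1, 5, 6}  B7 = {5, 6, 7}  B8 = {2, 8, 9}
Tree: B1–B2, B2–B3, B2–B4, B4–B5, B1–B6, B1–B7, B5–B8

Each bag holds 3 vertices, so the decomposition has width 2, which upper-bounds the treewidth. Conversely, {2, 8, 9} is a clique of size 3, and the vertices of any clique must share a bag in every tree decomposition; so some bag has ≥ 3 vertices and tw(G) ≥ 2. Combining the bounds, tw(G) = 2.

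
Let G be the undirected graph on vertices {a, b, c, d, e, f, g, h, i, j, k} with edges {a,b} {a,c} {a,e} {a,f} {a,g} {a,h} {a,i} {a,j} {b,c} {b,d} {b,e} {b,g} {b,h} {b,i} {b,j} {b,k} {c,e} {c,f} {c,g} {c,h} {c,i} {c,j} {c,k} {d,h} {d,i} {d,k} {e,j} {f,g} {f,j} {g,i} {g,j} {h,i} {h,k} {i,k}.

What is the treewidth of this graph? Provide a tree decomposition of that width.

Every bag has size at most 5, so the width is 5 − 1 = 4 and tw(G) ≤ 4. On the other hand G contains the 5-clique {a, c, f, g, j}. A clique must lie in a single bag of any decomposition, so no decomposition can have width below 4. Therefore the treewidth is 4.

Treewidth 4.
One optimal decomposition is:
Bags: B1 = {a, b, c, h, i}  B2 = {a, b, c, g, i}  B3 = {a, b, c, g, j}  B4 = {b, c, h, i, k}  B5 = {a, b, c, e, j}  B6 = {a, c, f, g, j}  B7 = {b, d, h, i, k}
Tree: B1–B2, B2–B3, B1–B4, B3–B5, B3–B6, B4–B7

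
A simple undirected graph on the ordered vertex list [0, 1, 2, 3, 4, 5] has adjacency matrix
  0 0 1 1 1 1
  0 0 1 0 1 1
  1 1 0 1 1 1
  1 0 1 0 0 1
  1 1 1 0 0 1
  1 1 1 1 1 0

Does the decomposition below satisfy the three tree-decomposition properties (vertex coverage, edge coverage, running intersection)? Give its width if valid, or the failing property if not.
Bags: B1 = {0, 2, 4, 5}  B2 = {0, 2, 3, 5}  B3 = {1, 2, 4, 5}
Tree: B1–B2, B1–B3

Every vertex of G appears in some bag (union = {0, 1, 2, 3, 4, 5}); every edge is covered by a bag; and for each vertex v the set of bags containing v is connected in the bag tree. The decomposition is therefore valid. The largest bag has 4 vertices, so the width is 3.

Yes; width 3.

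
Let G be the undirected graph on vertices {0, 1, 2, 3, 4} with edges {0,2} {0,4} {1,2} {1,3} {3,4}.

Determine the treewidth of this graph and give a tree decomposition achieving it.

Every bag has size at most 3, so the width is 3 − 1 = 2 and tw(G) ≤ 2. For the lower bound, G contains the cycle 1–2–0–4–3–1, so G is not a forest; only forests have treewidth ≤ 1, hence tw(G) ≥ 2. The upper and lower bounds meet at 2, so that is the treewidth.

Treewidth 2.
One such decomposition:
Bags: B1 = {0, 1, 2}  B2 = {0, 1, 4}  B3 = {1, 3, 4}
Tree: B1–B2, B2–B3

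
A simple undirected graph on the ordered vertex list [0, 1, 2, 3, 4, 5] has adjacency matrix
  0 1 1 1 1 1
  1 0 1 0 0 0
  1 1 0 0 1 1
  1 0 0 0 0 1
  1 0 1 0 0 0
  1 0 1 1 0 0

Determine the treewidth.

2

A width-2 tree decomposition is:
Bags: B1 = {0, 3, 5}  B2 = {0, 2, 5}  B3 = {0, 2, 4}  B4 = {0, 1, 2}
Tree: B1–B2, B2–B3, B2–B4
The largest bag has 3 vertices, giving width 2; this decomposition certifies tw(G) ≤ 2. Conversely, {0, 1, 2} is a clique of size 3, and the vertices of any clique must share a bag in every tree decomposition; so some bag has ≥ 3 vertices and tw(G) ≥ 2. Therefore the treewidth is 2.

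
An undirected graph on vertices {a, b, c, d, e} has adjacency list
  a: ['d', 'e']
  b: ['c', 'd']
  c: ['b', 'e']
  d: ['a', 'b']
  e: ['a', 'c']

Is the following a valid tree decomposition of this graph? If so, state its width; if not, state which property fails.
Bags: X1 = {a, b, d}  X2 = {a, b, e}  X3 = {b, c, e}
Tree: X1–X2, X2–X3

Yes; width 2.

Every vertex of G appears in some bag (union = {a, b, c, d, e}); every edge is covered by a bag; and for each vertex v the set of bags containing v is connected in the bag tree. The decomposition is therefore valid. The largest bag has 3 vertices, so the width is 2.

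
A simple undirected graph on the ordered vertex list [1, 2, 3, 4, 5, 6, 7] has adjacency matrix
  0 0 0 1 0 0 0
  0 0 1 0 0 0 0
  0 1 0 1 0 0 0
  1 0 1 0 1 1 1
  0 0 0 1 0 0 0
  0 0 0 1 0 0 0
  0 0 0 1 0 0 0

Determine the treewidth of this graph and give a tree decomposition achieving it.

Treewidth 1.
One optimal decomposition is:
Bags: B1 = {4, 6}  B2 = {4, 7}  B3 = {3, 4}  B4 = {2, 3}  B5 = {4, 5}  B6 = {1, 4}
Tree: B1–B2, B1–B3, B3–B4, B2–B5, B5–B6

Each bag holds 2 vertices, so the decomposition has width 1, which upper-bounds the treewidth. Since G has at least one edge (e.g. 6–4), it is not an edgeless graph, so tw(G) ≥ 1. Hence tw(G) = 1 exactly.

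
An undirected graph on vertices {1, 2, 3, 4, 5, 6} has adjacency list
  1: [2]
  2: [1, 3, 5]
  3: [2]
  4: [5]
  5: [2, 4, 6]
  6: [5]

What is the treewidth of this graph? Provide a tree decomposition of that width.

Treewidth 1.
One such decomposition:
Bags: B1 = {5, 6}  B2 = {4, 5}  B3 = {2, 5}  B4 = {2, 3}  B5 = {1, 2}
Tree: B1–B2, B2–B3, B3–B4, B4–B5

Each bag holds 2 vertices, so the decomposition has width 1, which upper-bounds the treewidth. Since G has at least one edge (e.g. 5–6), it is not an edgeless graph, so tw(G) ≥ 1. Therefore the treewidth is 1.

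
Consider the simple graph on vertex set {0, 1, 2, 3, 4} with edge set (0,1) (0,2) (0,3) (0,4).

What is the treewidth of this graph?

A width-1 tree decomposition is:
Bags: B1 = {0, 3}  B2 = {0, 1}  B3 = {0, 2}  B4 = {0, 4}
Tree: B1–B2, B2–B3, B3–B4
Every bag has size at most 2, so the width is 2 − 1 = 1 and tw(G) ≤ 1. Since G has at least one edge (e.g. 0–3), it is not an edgeless graph, so tw(G) ≥ 1. Hence tw(G) = 1 exactly.

1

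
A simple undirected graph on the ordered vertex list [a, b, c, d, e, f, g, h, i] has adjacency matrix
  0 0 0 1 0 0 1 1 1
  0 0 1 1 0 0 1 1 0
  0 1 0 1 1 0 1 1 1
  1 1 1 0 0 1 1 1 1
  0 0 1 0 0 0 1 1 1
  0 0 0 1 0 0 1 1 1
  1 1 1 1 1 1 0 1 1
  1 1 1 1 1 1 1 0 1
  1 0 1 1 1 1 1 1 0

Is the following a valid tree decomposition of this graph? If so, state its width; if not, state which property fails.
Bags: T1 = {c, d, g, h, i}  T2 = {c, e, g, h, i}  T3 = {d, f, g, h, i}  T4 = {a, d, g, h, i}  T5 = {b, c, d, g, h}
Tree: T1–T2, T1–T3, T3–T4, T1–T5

Yes; width 4.

Checking the three conditions: (i) the bags cover all of {a, b, c, d, e, f, g, h, i}; (ii) for each edge, some bag contains both endpoints; (iii) the bags containing any fixed vertex form a subtree. All hold, so the decomposition is valid with width 5 − 1 = 4.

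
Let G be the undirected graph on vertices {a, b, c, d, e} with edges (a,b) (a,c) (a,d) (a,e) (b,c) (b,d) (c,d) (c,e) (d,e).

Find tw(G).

3

A width-3 tree decomposition is:
Bags: B1 = {a, c, d, e}  B2 = {a, b, c, d}
Tree: B1–B2
Each bag holds 4 vertices, so the decomposition has width 3, which upper-bounds the treewidth. Conversely, {a, c, d, e} is a clique of size 4, and the vertices of any clique must share a bag in every tree decomposition; so some bag has ≥ 4 vertices and tw(G) ≥ 3. Hence tw(G) = 3 exactly.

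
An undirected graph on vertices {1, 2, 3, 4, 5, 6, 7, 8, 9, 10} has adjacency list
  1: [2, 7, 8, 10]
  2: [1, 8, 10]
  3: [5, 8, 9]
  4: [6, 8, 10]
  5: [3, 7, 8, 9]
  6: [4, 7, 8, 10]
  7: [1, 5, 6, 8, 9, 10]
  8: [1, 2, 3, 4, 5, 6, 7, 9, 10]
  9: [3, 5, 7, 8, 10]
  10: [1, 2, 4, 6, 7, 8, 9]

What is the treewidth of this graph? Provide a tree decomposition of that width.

Treewidth 3.
One optimal decomposition is:
Bags: B1 = {3, 5, 8, 9}  B2 = {5, 7, 8, 9}  B3 = {7, 8, 9, 10}  B4 = {6, 7, 8, 10}  B5 = {4, 6, 8, 10}  B6 = {1, 7, 8, 10}  B7 = {1, 2, 8, 10}
Tree: B1–B2, B2–B3, B3–B4, B4–B5, B4–B6, B6–B7

Every bag has size at most 4, so the width is 4 − 1 = 3 and tw(G) ≤ 3. For the lower bound, the 4 vertices {1, 2, 8, 10} are pairwise adjacent, and any tree decomposition puts a clique entirely inside one bag — forcing width ≥ 3. Therefore the treewidth is 3.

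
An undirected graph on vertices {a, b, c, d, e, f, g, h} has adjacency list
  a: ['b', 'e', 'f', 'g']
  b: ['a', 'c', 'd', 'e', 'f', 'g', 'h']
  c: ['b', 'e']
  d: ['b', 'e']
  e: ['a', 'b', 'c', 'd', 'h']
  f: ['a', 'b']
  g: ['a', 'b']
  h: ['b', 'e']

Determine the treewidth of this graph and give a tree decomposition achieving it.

Treewidth 2.
One such decomposition:
Bags: B1 = {b, e, h}  B2 = {a, b, e}  B3 = {b, d, e}  B4 = {a, b, g}  B5 = {a, b, f}  B6 = {b, c, e}
Tree: B1–B2, B2–B3, B2–B4, B4–B5, B2–B6

Each bag holds 3 vertices, so the decomposition has width 2, which upper-bounds the treewidth. Conversely, {a, b, g} is a clique of size 3, and the vertices of any clique must share a bag in every tree decomposition; so some bag has ≥ 3 vertices and tw(G) ≥ 2. The upper and lower bounds meet at 2, so that is the treewidth.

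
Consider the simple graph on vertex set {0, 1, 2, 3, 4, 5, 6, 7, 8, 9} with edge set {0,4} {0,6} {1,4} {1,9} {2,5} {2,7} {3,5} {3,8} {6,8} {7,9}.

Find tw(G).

2

A width-2 tree decomposition is:
Bags: B1 = {0, 6, 8}  B2 = {0, 3, 8}  B3 = {0, 3, 5}  B4 = {0, 2, 5}  B5 = {0, 2, 7}  B6 = {0, 7, 9}  B7 = {0, 1, 9}  B8 = {0, 1, 4}
Tree: B1–B2, B2–B3, B3–B4, B4–B5, B5–B6, B6–B7, B7–B8
Each bag holds 3 vertices, so the decomposition has width 2, which upper-bounds the treewidth. Since 0–6–8–3–5–2–7–9–1–4–0 is a cycle in G, G is not acyclic. Forests are exactly the graphs of treewidth ≤ 1, so tw(G) ≥ 2. Combining the bounds, tw(G) = 2.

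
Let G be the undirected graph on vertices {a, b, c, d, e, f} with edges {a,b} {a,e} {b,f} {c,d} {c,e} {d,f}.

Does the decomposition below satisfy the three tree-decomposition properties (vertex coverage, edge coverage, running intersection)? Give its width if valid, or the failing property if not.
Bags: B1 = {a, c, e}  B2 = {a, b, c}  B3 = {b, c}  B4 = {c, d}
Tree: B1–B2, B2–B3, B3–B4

No — vertex f appears in no bag.

A tree decomposition must satisfy three properties: every vertex lies in some bag; for every edge, both endpoints lie together in some bag; and for every vertex, the bags containing it form a connected subtree. Here vertex f appears in no bag, so the decomposition is invalid.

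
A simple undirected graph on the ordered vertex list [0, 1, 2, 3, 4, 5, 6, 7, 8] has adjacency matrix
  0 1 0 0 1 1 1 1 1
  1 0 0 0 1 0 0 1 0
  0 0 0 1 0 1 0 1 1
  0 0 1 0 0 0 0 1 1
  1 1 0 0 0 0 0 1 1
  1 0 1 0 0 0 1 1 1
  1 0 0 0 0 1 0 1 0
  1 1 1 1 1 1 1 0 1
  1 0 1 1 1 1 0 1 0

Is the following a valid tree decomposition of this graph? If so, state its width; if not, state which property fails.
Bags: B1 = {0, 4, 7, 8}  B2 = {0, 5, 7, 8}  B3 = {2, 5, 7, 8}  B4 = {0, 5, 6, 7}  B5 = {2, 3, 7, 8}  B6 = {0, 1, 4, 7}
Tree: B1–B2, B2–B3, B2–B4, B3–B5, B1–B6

Yes; width 3.

Every vertex of G appears in some bag (union = {0, 1, 2, 3, 4, 5, 6, 7, 8}); every edge is covered by a bag; and for each vertex v the set of bags containing v is connected in the bag tree. The decomposition is therefore valid. The largest bag has 4 vertices, so the width is 3.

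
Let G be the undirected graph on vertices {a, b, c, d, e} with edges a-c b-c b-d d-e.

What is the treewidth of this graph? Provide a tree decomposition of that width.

Every bag has size at most 2, so the width is 2 − 1 = 1 and tw(G) ≤ 1. Since G has at least one edge (e.g. e–d), it is not an edgeless graph, so tw(G) ≥ 1. Therefore the treewidth is 1.

Treewidth 1.
One optimal decomposition is:
Bags: B1 = {d, e}  B2 = {b, d}  B3 = {b, c}  B4 = {a, c}
Tree: B1–B2, B2–B3, B3–B4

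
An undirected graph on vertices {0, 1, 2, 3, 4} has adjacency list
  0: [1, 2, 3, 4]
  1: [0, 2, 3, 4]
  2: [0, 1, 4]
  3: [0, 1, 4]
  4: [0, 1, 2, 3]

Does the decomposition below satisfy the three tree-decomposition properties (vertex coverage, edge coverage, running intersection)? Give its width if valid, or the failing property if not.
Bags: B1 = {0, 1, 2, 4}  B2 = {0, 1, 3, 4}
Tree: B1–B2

Yes; width 3.

Checking the three conditions: (i) the bags cover all of {0, 1, 2, 3, 4}; (ii) for each edge, some bag contains both endpoints; (iii) the bags containing any fixed vertex form a subtree. All hold, so the decomposition is valid with width 4 − 1 = 3.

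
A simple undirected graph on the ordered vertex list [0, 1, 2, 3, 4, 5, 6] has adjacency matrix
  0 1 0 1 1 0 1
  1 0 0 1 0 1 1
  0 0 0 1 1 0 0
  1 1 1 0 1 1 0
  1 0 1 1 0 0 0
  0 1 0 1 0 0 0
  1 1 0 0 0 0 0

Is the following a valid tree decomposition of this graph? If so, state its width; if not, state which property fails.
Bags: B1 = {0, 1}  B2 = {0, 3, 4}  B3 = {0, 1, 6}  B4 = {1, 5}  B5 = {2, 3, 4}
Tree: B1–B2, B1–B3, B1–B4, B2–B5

No — edge (3,1) lies in no bag.

A tree decomposition must satisfy three properties: every vertex lies in some bag; for every edge, both endpoints lie together in some bag; and for every vertex, the bags containing it form a connected subtree. Here edge (3,1) lies in no bag, so the decomposition is invalid.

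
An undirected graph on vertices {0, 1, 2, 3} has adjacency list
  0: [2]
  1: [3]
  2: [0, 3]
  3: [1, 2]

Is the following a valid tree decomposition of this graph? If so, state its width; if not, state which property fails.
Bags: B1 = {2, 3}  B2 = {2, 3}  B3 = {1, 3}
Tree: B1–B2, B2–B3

A tree decomposition must satisfy three properties: every vertex lies in some bag; for every edge, both endpoints lie together in some bag; and for every vertex, the bags containing it form a connected subtree. Here vertex 0 appears in no bag, so the decomposition is invalid.

No — vertex 0 appears in no bag.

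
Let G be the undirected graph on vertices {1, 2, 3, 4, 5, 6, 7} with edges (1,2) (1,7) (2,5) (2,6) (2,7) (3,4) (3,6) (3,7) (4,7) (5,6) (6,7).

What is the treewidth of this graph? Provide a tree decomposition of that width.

Each bag holds 3 vertices, so the decomposition has width 2, which upper-bounds the treewidth. On the other hand G contains the 3-clique {2, 5, 6}. A clique must lie in a single bag of any decomposition, so no decomposition can have width below 2. Therefore the treewidth is 2.

Treewidth 2.
One optimal decomposition is:
Bags: B1 = {3, 6, 7}  B2 = {3, 4, 7}  B3 = {2, 6, 7}  B4 = {1, 2, 7}  B5 = {2, 5, 6}
Tree: B1–B2, B1–B3, B3–B4, B3–B5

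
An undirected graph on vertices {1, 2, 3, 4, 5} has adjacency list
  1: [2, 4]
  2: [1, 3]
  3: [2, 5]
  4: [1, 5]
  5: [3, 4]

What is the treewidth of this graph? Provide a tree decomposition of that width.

Treewidth 2.
One optimal decomposition is:
Bags: B1 = {2, 3, 5}  B2 = {2, 4, 5}  B3 = {1, 2, 4}
Tree: B1–B2, B2–B3

Every bag has size at most 3, so the width is 3 − 1 = 2 and tw(G) ≤ 2. For the lower bound, G contains the cycle 2–3–5–4–1–2, so G is not a forest; only forests have treewidth ≤ 1, hence tw(G) ≥ 2. The upper and lower bounds meet at 2, so that is the treewidth.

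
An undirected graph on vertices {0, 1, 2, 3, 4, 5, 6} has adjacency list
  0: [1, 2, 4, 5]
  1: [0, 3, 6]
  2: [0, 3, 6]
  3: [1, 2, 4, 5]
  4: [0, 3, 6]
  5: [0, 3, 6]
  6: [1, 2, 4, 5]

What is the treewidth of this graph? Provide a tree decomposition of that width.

Each bag holds 4 vertices, so the decomposition has width 3, which upper-bounds the treewidth. For the lower bound: the 4 vertex sets {0,5}, {3,4}, {6}, {1} are disjoint, each induces a connected subgraph, and every pair is joined by at least one edge of G. Contracting each set to a single vertex therefore yields K_{4} as a minor, and since treewidth is minor-monotone, tw(G) ≥ tw(K_{4}) = 3. Hence tw(G) = 3 exactly.

Treewidth 3.
One optimal decomposition is:
Bags: B1 = {0, 3, 5, 6}  B2 = {0, 3, 4, 6}  B3 = {0, 1, 3, 6}  B4 = {0, 2, 3, 6}
Tree: B1–B2, B2–B3, B3–B4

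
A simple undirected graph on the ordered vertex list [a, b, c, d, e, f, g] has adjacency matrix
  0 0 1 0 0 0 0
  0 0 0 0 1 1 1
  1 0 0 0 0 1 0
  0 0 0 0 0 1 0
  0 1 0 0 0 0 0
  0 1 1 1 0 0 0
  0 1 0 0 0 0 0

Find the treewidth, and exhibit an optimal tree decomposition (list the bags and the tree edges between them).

The largest bag has 2 vertices, giving width 1; this decomposition certifies tw(G) ≤ 1. Any graph with an edge has treewidth ≥ 1, and G has the edge c–f. Hence tw(G) = 1 exactly.

Treewidth 1.
Bags: B1 = {c, f}  B2 = {b, f}  B3 = {b, e}  B4 = {b, g}  B5 = {a, c}  B6 = {d, f}
Tree: B1–B2, B2–B3, B3–B4, B1–B5, B1–B6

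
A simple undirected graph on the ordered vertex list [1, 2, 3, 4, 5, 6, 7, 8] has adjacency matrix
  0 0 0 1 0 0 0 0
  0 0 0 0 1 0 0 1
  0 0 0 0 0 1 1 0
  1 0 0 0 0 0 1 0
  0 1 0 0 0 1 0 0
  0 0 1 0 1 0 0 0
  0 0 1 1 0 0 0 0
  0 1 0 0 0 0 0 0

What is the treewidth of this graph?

1

A width-1 tree decomposition is:
Bags: B1 = {1, 4}  B2 = {4, 7}  B3 = {3, 7}  B4 = {3, 6}  B5 = {5, 6}  B6 = {2, 5}  B7 = {2, 8}
Tree: B1–B2, B2–B3, B3–B4, B4–B5, B5–B6, B6–B7
The largest bag has 2 vertices, giving width 1; this decomposition certifies tw(G) ≤ 1. Any graph with an edge has treewidth ≥ 1, and G has the edge 1–4. Therefore the treewidth is 1.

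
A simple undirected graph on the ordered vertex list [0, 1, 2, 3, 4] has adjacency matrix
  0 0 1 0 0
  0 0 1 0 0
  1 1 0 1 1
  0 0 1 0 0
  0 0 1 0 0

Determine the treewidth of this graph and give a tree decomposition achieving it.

Treewidth 1.
One optimal decomposition is:
Bags: B1 = {2, 3}  B2 = {1, 2}  B3 = {2, 4}  B4 = {0, 2}
Tree: B1–B2, B2–B3, B3–B4

Every bag has size at most 2, so the width is 2 − 1 = 1 and tw(G) ≤ 1. G has an edge, so its treewidth is at least 1. Therefore the treewidth is 1.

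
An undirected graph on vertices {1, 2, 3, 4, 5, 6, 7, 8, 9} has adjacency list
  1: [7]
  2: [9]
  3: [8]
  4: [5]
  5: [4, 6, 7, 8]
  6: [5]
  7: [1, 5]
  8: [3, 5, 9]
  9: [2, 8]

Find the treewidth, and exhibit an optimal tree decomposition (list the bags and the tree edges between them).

Every bag has size at most 2, so the width is 2 − 1 = 1 and tw(G) ≤ 1. G has an edge, so its treewidth is at least 1. Combining the bounds, tw(G) = 1.

Treewidth 1.
One optimal decomposition is:
Bags: B1 = {4, 5}  B2 = {5, 7}  B3 = {5, 8}  B4 = {8, 9}  B5 = {5, 6}  B6 = {1, 7}  B7 = {3, 8}  B8 = {2, 9}
Tree: B1–B2, B2–B3, B3–B4, B1–B5, B2–B6, B4–B7, B4–B8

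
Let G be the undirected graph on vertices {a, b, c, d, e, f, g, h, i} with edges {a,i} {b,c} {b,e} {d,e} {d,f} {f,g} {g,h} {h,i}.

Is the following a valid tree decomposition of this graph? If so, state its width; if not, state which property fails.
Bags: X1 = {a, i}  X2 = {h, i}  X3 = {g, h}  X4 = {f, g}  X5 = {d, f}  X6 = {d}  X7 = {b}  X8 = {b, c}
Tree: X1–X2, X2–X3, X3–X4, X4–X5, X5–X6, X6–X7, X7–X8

No — vertex e appears in no bag.

A tree decomposition must satisfy three properties: every vertex lies in some bag; for every edge, both endpoints lie together in some bag; and for every vertex, the bags containing it form a connected subtree. Here vertex e appears in no bag, so the decomposition is invalid.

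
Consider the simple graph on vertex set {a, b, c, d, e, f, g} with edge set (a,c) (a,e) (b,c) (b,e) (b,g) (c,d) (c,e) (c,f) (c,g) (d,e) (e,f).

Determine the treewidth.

A width-2 tree decomposition is:
Bags: B1 = {c, d, e}  B2 = {b, c, e}  B3 = {b, c, g}  B4 = {a, c, e}  B5 = {c, e, f}
Tree: B1–B2, B2–B3, B1–B4, B1–B5
Every bag has size at most 3, so the width is 3 − 1 = 2 and tw(G) ≤ 2. Conversely, {b, c, g} is a clique of size 3, and the vertices of any clique must share a bag in every tree decomposition; so some bag has ≥ 3 vertices and tw(G) ≥ 2. Combining the bounds, tw(G) = 2.

2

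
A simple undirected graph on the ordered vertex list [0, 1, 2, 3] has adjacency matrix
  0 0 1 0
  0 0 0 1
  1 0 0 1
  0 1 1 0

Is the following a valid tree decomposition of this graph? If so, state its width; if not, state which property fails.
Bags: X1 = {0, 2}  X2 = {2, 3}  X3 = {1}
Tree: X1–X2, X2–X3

No — edge (3,1) lies in no bag.

A tree decomposition must satisfy three properties: every vertex lies in some bag; for every edge, both endpoints lie together in some bag; and for every vertex, the bags containing it form a connected subtree. Here edge (3,1) lies in no bag, so the decomposition is invalid.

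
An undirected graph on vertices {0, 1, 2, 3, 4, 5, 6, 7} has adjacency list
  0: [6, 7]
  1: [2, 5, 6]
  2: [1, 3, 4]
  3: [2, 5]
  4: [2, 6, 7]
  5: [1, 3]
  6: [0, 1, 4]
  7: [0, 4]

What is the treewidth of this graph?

A width-2 tree decomposition is:
Bags: B1 = {2, 3, 5}  B2 = {1, 2, 5}  B3 = {1, 2, 4}  B4 = {1, 4, 6}  B5 = {4, 6, 7}  B6 = {0, 6, 7}
Tree: B1–B2, B2–B3, B3–B4, B4–B5, B5–B6
The largest bag has 3 vertices, giving width 2; this decomposition certifies tw(G) ≤ 2. The edges 3–5–1–2–3 form a cycle, so G is not a tree and its treewidth is at least 2. Therefore the treewidth is 2.

2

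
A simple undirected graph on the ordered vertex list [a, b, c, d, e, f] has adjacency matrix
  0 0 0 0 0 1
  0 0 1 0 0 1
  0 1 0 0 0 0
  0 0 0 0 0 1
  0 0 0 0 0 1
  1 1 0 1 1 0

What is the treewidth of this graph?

1

A width-1 tree decomposition is:
Bags: B1 = {b, f}  B2 = {e, f}  B3 = {a, f}  B4 = {b, c}  B5 = {d, f}
Tree: B1–B2, B1–B3, B1–B4, B2–B5
Every bag has size at most 2, so the width is 2 − 1 = 1 and tw(G) ≤ 1. Since G has at least one edge (e.g. f–b), it is not an edgeless graph, so tw(G) ≥ 1. Hence tw(G) = 1 exactly.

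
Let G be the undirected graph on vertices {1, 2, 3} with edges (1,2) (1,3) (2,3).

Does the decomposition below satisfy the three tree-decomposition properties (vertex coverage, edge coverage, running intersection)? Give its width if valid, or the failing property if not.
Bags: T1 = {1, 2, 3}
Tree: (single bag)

Checking the three conditions: (i) the bags cover all of {1, 2, 3}; (ii) for each edge, some bag contains both endpoints; (iii) the bags containing any fixed vertex form a subtree. All hold, so the decomposition is valid with width 3 − 1 = 2.

Yes; width 2.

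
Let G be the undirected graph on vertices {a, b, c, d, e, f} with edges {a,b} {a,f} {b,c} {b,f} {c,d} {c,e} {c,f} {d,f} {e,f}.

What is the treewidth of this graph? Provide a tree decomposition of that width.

Treewidth 2.
Bags: B1 = {b, c, f}  B2 = {c, d, f}  B3 = {a, b, f}  B4 = {c, e, f}
Tree: B1–B2, B1–B3, B1–B4

The largest bag has 3 vertices, giving width 2; this decomposition certifies tw(G) ≤ 2. On the other hand G contains the 3-clique {c, d, f}. A clique must lie in a single bag of any decomposition, so no decomposition can have width below 2. Combining the bounds, tw(G) = 2.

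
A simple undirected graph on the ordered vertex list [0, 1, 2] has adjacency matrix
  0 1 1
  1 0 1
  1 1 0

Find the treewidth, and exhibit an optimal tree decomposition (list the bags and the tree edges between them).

A single bag containing all 3 vertices is trivially a valid decomposition of width 2. Conversely, {0, 1, 2} is a clique of size 3, and the vertices of any clique must share a bag in every tree decomposition; so some bag has ≥ 3 vertices and tw(G) ≥ 2. Hence tw(G) = 2 exactly.

Treewidth 2.
One such decomposition:
Bags: B1 = {0, 1, 2}
Tree: (single bag)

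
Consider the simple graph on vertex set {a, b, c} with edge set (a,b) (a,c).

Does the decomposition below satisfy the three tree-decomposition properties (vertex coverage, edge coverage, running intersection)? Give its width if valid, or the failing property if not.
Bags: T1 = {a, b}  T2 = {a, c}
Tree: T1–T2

Every vertex of G appears in some bag (union = {a, b, c}); every edge is covered by a bag; and for each vertex v the set of bags containing v is connected in the bag tree. The decomposition is therefore valid. The largest bag has 2 vertices, so the width is 1.

Yes; width 1.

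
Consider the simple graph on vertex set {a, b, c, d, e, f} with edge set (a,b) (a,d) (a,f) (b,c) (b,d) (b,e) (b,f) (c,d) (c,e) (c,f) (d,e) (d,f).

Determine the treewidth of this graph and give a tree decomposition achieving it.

The largest bag has 4 vertices, giving width 3; this decomposition certifies tw(G) ≤ 3. On the other hand G contains the 4-clique {b, c, d, e}. A clique must lie in a single bag of any decomposition, so no decomposition can have width below 3. The upper and lower bounds meet at 3, so that is the treewidth.

Treewidth 3.
One optimal decomposition is:
Bags: B1 = {b, c, d, f}  B2 = {b, c, d, e}  B3 = {a, b, d, f}
Tree: B1–B2, B1–B3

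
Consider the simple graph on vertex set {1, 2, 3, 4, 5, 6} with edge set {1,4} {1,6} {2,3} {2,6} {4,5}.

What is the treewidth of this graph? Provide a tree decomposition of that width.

The largest bag has 2 vertices, giving width 1; this decomposition certifies tw(G) ≤ 1. Since G has at least one edge (e.g. 5–4), it is not an edgeless graph, so tw(G) ≥ 1. The upper and lower bounds meet at 1, so that is the treewidth.

Treewidth 1.
Bags: B1 = {4, 5}  B2 = {1, 4}  B3 = {1, 6}  B4 = {2, 6}  B5 = {2, 3}
Tree: B1–B2, B2–B3, B3–B4, B4–B5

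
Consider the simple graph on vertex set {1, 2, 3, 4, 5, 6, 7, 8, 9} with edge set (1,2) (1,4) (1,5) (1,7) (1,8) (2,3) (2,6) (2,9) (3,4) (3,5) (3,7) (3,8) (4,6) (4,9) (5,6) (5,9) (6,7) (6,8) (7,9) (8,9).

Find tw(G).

A width-4 tree decomposition is:
Bags: B1 = {1, 2, 3, 6, 9}  B2 = {1, 3, 4, 6, 9}  B3 = {1, 3, 5, 6, 9}  B4 = {1, 3, 6, 7, 9}  B5 = {1, 3, 6, 8, 9}
Tree: B1–B2, B2–B3, B3–B4, B4–B5
Each bag holds 5 vertices, so the decomposition has width 4, which upper-bounds the treewidth. For the lower bound: the 5 vertex sets {1,2}, {3,4}, {5,6}, {9}, {7} are disjoint, each induces a connected subgraph, and every pair is joined by at least one edge of G. Contracting each set to a single vertex therefore yields K_{5} as a minor, and since treewidth is minor-monotone, tw(G) ≥ tw(K_{5}) = 4. Hence tw(G) = 4 exactly.

4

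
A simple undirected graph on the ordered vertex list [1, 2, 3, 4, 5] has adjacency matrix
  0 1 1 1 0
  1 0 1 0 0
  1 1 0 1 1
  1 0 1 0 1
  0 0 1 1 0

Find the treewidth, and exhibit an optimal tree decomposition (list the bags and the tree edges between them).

Treewidth 2.
One optimal decomposition is:
Bags: B1 = {1, 3, 4}  B2 = {1, 2, 3}  B3 = {3, 4, 5}
Tree: B1–B2, B1–B3

Every bag has size at most 3, so the width is 3 − 1 = 2 and tw(G) ≤ 2. Conversely, {1, 2, 3} is a clique of size 3, and the vertices of any clique must share a bag in every tree decomposition; so some bag has ≥ 3 vertices and tw(G) ≥ 2. Hence tw(G) = 2 exactly.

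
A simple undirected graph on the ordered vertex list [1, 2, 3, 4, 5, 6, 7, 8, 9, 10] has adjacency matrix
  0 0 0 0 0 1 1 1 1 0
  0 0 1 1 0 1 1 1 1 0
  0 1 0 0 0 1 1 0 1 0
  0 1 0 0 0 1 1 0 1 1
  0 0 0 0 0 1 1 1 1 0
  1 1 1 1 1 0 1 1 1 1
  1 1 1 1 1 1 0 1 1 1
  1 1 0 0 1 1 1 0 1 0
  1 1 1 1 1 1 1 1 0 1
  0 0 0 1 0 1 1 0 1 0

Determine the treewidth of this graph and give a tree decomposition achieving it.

Treewidth 4.
Bags: B1 = {2, 6, 7, 8, 9}  B2 = {2, 4, 6, 7, 9}  B3 = {1, 6, 7, 8, 9}  B4 = {5, 6, 7, 8, 9}  B5 = {4, 6, 7, 9, 10}  B6 = {2, 3, 6, 7, 9}
Tree: B1–B2, B1–B3, B3–B4, B2–B5, B1–B6

Each bag holds 5 vertices, so the decomposition has width 4, which upper-bounds the treewidth. Conversely, {1, 6, 7, 8, 9} is a clique of size 5, and the vertices of any clique must share a bag in every tree decomposition; so some bag has ≥ 5 vertices and tw(G) ≥ 4. Therefore the treewidth is 4.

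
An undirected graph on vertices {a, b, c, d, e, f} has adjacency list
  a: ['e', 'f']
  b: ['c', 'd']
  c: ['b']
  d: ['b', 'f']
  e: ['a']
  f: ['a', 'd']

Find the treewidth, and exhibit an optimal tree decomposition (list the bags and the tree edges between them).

The largest bag has 2 vertices, giving width 1; this decomposition certifies tw(G) ≤ 1. Any graph with an edge has treewidth ≥ 1, and G has the edge c–b. Combining the bounds, tw(G) = 1.

Treewidth 1.
Bags: B1 = {b, c}  B2 = {b, d}  B3 = {d, f}  B4 = {a, f}  B5 = {a, e}
Tree: B1–B2, B2–B3, B3–B4, B4–B5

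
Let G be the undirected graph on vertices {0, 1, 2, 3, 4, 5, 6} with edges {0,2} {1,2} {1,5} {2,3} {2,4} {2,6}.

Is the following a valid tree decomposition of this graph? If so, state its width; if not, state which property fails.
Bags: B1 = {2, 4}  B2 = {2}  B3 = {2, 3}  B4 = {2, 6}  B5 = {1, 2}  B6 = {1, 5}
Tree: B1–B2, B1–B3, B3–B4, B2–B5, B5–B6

A tree decomposition must satisfy three properties: every vertex lies in some bag; for every edge, both endpoints lie together in some bag; and for every vertex, the bags containing it form a connected subtree. Here vertex 0 appears in no bag, so the decomposition is invalid.

No — vertex 0 appears in no bag.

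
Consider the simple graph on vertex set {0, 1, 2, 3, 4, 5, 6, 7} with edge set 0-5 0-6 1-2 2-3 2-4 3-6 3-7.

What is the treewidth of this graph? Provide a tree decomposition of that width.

Treewidth 1.
Bags: B1 = {2, 4}  B2 = {2, 3}  B3 = {3, 6}  B4 = {0, 6}  B5 = {0, 5}  B6 = {3, 7}  B7 = {1, 2}
Tree: B1–B2, B2–B3, B3–B4, B4–B5, B2–B6, B2–B7

The largest bag has 2 vertices, giving width 1; this decomposition certifies tw(G) ≤ 1. Any graph with an edge has treewidth ≥ 1, and G has the edge 4–2. The upper and lower bounds meet at 1, so that is the treewidth.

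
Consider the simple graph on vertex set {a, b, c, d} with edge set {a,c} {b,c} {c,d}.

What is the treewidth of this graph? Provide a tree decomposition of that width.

The largest bag has 2 vertices, giving width 1; this decomposition certifies tw(G) ≤ 1. Any graph with an edge has treewidth ≥ 1, and G has the edge a–c. Combining the bounds, tw(G) = 1.

Treewidth 1.
One such decomposition:
Bags: B1 = {a, c}  B2 = {c, d}  B3 = {b, c}
Tree: B1–B2, B2–B3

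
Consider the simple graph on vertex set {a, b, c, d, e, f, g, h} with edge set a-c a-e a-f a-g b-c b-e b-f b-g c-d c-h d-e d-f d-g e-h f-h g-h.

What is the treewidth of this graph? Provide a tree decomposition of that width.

Every bag has size at most 5, so the width is 5 − 1 = 4 and tw(G) ≤ 4. For the lower bound: the 5 vertex sets {c,d}, {g,h}, {b,e}, {a}, {f} are disjoint, each induces a connected subgraph, and every pair is joined by at least one edge of G. Contracting each set to a single vertex therefore yields K_{5} as a minor, and since treewidth is minor-monotone, tw(G) ≥ tw(K_{5}) = 4. Hence tw(G) = 4 exactly.

Treewidth 4.
Bags: B1 = {a, b, c, d, h}  B2 = {a, b, d, g, h}  B3 = {a, b, d, e, h}  B4 = {a, b, d, f, h}
Tree: B1–B2, B2–B3, B3–B4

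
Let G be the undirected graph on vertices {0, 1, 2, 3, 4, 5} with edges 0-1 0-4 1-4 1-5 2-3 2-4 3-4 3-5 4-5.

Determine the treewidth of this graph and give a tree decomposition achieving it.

Treewidth 2.
One such decomposition:
Bags: B1 = {2, 3, 4}  B2 = {3, 4, 5}  B3 = {1, 4, 5}  B4 = {0, 1, 4}
Tree: B1–B2, B2–B3, B3–B4

The largest bag has 3 vertices, giving width 2; this decomposition certifies tw(G) ≤ 2. For the lower bound, the 3 vertices {0, 1, 4} are pairwise adjacent, and any tree decomposition puts a clique entirely inside one bag — forcing width ≥ 2. Hence tw(G) = 2 exactly.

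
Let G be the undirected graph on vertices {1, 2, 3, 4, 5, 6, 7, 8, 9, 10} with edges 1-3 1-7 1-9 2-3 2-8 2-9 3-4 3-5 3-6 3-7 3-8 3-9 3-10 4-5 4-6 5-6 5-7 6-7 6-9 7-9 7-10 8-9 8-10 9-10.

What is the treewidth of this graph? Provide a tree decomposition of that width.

Treewidth 3.
Bags: B1 = {3, 7, 9, 10}  B2 = {3, 8, 9, 10}  B3 = {1, 3, 7, 9}  B4 = {3, 6, 7, 9}  B5 = {3, 5, 6, 7}  B6 = {2, 3, 8, 9}  B7 = {3, 4, 5, 6}
Tree: B1–B2, B1–B3, B1–B4, B4–B5, B2–B6, B5–B7

Each bag holds 4 vertices, so the decomposition has width 3, which upper-bounds the treewidth. Conversely, {2, 3, 8, 9} is a clique of size 4, and the vertices of any clique must share a bag in every tree decomposition; so some bag has ≥ 4 vertices and tw(G) ≥ 3. Hence tw(G) = 3 exactly.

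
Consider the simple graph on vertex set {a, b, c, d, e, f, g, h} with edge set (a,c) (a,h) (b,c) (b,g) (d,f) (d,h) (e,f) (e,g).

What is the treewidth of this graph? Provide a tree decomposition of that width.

Treewidth 2.
One optimal decomposition is:
Bags: B1 = {d, e, f}  B2 = {d, e, g}  B3 = {b, d, g}  B4 = {b, c, d}  B5 = {a, c, d}  B6 = {a, d, h}
Tree: B1–B2, B2–B3, B3–B4, B4–B5, B5–B6

The largest bag has 3 vertices, giving width 2; this decomposition certifies tw(G) ≤ 2. Since d–f–e–g–b–c–a–h–d is a cycle in G, G is not acyclic. Forests are exactly the graphs of treewidth ≤ 1, so tw(G) ≥ 2. The upper and lower bounds meet at 2, so that is the treewidth.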